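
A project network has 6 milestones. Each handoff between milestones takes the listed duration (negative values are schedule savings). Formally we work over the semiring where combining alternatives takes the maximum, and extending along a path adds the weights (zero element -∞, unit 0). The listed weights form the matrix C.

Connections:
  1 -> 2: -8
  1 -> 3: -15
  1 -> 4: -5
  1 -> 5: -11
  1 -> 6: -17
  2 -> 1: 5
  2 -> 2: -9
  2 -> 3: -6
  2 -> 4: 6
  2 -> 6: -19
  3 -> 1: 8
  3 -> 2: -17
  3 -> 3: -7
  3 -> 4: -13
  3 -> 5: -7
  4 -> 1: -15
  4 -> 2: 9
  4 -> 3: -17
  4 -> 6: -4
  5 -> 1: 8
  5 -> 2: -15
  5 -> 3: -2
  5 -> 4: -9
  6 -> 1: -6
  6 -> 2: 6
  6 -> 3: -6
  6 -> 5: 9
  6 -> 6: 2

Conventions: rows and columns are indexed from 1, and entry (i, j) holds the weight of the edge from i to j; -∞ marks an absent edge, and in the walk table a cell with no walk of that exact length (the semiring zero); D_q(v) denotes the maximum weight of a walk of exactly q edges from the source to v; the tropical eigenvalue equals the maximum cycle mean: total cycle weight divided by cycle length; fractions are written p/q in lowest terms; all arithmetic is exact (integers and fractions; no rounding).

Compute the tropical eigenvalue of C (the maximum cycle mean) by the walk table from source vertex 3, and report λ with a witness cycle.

q=0: [-∞, -∞, 0, -∞, -∞, -∞]
q=1: [8, -17, -7, -13, -7, -∞]
q=2: [1, 0, -7, 3, -3, -9]
q=3: [5, 12, -5, 6, 0, -1]
q=4: [17, 15, 6, 18, 8, 2]
q=5: [20, 27, 9, 21, 11, 14]
q=6: [32, 30, 21, 33, 23, 17]
Optimal cycle mean attained by: cycle 2->4->2, total 6 + 9, length 2.
Answer: λ = 15/2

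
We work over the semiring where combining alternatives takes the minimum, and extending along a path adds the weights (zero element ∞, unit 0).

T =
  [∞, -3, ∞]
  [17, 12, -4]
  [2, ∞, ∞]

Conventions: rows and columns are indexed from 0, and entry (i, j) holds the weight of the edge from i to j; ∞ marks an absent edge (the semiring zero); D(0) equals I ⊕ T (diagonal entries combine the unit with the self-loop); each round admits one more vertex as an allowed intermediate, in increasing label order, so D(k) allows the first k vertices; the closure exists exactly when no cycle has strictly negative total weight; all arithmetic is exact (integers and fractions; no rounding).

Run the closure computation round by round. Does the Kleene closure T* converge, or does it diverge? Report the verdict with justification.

D(0):
  [0, -3, ∞]
  [17, 0, -4]
  [2, ∞, 0]
D(1):
  [0, -3, ∞]
  [17, 0, -4]
  [2, -1, 0]
Detection: at round 2, diagonal entry (2, 2) turns strictly negative.
Key observation: the cycle 2->0->1->2 has total weight 2 + (-3) + (-4), which is strictly negative.
Answer: DIVERGES — negative cycle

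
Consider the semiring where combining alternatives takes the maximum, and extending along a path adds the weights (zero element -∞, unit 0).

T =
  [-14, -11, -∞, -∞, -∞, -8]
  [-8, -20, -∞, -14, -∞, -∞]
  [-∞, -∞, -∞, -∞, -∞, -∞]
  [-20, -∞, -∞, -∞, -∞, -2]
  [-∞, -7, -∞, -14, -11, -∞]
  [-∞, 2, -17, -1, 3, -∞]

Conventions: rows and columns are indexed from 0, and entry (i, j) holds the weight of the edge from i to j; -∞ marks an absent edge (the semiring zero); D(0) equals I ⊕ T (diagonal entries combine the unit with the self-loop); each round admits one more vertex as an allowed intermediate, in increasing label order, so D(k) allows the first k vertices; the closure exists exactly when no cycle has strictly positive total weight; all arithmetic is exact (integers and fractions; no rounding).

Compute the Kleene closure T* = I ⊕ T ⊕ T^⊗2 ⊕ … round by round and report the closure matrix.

D(0):
  [0, -11, -∞, -∞, -∞, -8]
  [-8, 0, -∞, -14, -∞, -∞]
  [-∞, -∞, 0, -∞, -∞, -∞]
  [-20, -∞, -∞, 0, -∞, -2]
  [-∞, -7, -∞, -14, 0, -∞]
  [-∞, 2, -17, -1, 3, 0]
D(1):
  [0, -11, -∞, -∞, -∞, -8]
  [-8, 0, -∞, -14, -∞, -16]
  [-∞, -∞, 0, -∞, -∞, -∞]
  [-20, -31, -∞, 0, -∞, -2]
  [-∞, -7, -∞, -14, 0, -∞]
  [-∞, 2, -17, -1, 3, 0]
D(2):
  [0, -11, -∞, -25, -∞, -8]
  [-8, 0, -∞, -14, -∞, -16]
  [-∞, -∞, 0, -∞, -∞, -∞]
  [-20, -31, -∞, 0, -∞, -2]
  [-15, -7, -∞, -14, 0, -23]
  [-6, 2, -17, -1, 3, 0]
D(3):
  [0, -11, -∞, -25, -∞, -8]
  [-8, 0, -∞, -14, -∞, -16]
  [-∞, -∞, 0, -∞, -∞, -∞]
  [-20, -31, -∞, 0, -∞, -2]
  [-15, -7, -∞, -14, 0, -23]
  [-6, 2, -17, -1, 3, 0]
D(4):
  [0, -11, -∞, -25, -∞, -8]
  [-8, 0, -∞, -14, -∞, -16]
  [-∞, -∞, 0, -∞, -∞, -∞]
  [-20, -31, -∞, 0, -∞, -2]
  [-15, -7, -∞, -14, 0, -16]
  [-6, 2, -17, -1, 3, 0]
D(5):
  [0, -11, -∞, -25, -∞, -8]
  [-8, 0, -∞, -14, -∞, -16]
  [-∞, -∞, 0, -∞, -∞, -∞]
  [-20, -31, -∞, 0, -∞, -2]
  [-15, -7, -∞, -14, 0, -16]
  [-6, 2, -17, -1, 3, 0]
D(6):
  [0, -6, -25, -9, -5, -8]
  [-8, 0, -33, -14, -13, -16]
  [-∞, -∞, 0, -∞, -∞, -∞]
  [-8, 0, -19, 0, 1, -2]
  [-15, -7, -33, -14, 0, -16]
  [-6, 2, -17, -1, 3, 0]
Answer: T* = [[0, -6, -25, -9, -5, -8], [-8, 0, -33, -14, -13, -16], [-∞, -∞, 0, -∞, -∞, -∞], [-8, 0, -19, 0, 1, -2], [-15, -7, -33, -14, 0, -16], [-6, 2, -17, -1, 3, 0]]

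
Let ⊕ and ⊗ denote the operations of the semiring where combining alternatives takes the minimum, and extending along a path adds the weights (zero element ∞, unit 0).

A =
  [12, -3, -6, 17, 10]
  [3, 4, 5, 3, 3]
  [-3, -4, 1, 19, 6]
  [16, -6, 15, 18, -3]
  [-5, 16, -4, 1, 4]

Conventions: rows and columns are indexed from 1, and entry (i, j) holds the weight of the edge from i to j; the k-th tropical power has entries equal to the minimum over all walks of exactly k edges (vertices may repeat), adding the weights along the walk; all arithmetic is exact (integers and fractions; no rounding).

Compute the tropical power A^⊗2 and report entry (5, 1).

A^⊗2:
  [-9, -10, -5, 0, 0]
  [-2, -3, -3, 4, 0]
  [-2, -6, -9, -1, -1]
  [-8, -2, -7, -3, -3]
  [-7, -8, -11, 5, -2]
Key observation: the optimum is the walk 5->3->1, with weight (-4) + (-3) = -7.
Optimal value attained by: walk 5->3->1.
Answer: (A^⊗2)[5][1] = -7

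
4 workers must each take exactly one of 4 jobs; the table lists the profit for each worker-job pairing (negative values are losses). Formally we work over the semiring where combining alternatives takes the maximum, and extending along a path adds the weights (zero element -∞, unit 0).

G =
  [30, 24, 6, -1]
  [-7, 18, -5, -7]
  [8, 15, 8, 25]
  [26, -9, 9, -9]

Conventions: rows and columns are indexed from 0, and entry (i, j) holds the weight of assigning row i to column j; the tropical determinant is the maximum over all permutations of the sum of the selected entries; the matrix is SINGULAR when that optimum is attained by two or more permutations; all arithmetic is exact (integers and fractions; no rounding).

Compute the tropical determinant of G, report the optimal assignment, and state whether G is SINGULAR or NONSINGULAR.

σ = (0, 1, 2, 3): 30 + 18 + 8 + (-9) = 47
σ = (0, 1, 3, 2): 30 + 18 + 25 + 9 = 82
σ = (0, 2, 1, 3): 30 + (-5) + 15 + (-9) = 31
σ = (0, 2, 3, 1): 30 + (-5) + 25 + (-9) = 41
σ = (0, 3, 1, 2): 30 + (-7) + 15 + 9 = 47
σ = (0, 3, 2, 1): 30 + (-7) + 8 + (-9) = 22
σ = (1, 0, 2, 3): 24 + (-7) + 8 + (-9) = 16
σ = (1, 0, 3, 2): 24 + (-7) + 25 + 9 = 51
σ = (1, 2, 0, 3): 24 + (-5) + 8 + (-9) = 18
σ = (1, 2, 3, 0): 24 + (-5) + 25 + 26 = 70
σ = (1, 3, 0, 2): 24 + (-7) + 8 + 9 = 34
σ = (1, 3, 2, 0): 24 + (-7) + 8 + 26 = 51
σ = (2, 0, 1, 3): 6 + (-7) + 15 + (-9) = 5
σ = (2, 0, 3, 1): 6 + (-7) + 25 + (-9) = 15
σ = (2, 1, 0, 3): 6 + 18 + 8 + (-9) = 23
σ = (2, 1, 3, 0): 6 + 18 + 25 + 26 = 75
σ = (2, 3, 0, 1): 6 + (-7) + 8 + (-9) = -2
σ = (2, 3, 1, 0): 6 + (-7) + 15 + 26 = 40
σ = (3, 0, 1, 2): (-1) + (-7) + 15 + 9 = 16
σ = (3, 0, 2, 1): (-1) + (-7) + 8 + (-9) = -9
σ = (3, 1, 0, 2): (-1) + 18 + 8 + 9 = 34
σ = (3, 1, 2, 0): (-1) + 18 + 8 + 26 = 51
σ = (3, 2, 0, 1): (-1) + (-5) + 8 + (-9) = -7
σ = (3, 2, 1, 0): (-1) + (-5) + 15 + 26 = 35
Optimal value attained by: σ = (0, 1, 3, 2).
Answer: det⊕(G) = 82; verdict: NONSINGULAR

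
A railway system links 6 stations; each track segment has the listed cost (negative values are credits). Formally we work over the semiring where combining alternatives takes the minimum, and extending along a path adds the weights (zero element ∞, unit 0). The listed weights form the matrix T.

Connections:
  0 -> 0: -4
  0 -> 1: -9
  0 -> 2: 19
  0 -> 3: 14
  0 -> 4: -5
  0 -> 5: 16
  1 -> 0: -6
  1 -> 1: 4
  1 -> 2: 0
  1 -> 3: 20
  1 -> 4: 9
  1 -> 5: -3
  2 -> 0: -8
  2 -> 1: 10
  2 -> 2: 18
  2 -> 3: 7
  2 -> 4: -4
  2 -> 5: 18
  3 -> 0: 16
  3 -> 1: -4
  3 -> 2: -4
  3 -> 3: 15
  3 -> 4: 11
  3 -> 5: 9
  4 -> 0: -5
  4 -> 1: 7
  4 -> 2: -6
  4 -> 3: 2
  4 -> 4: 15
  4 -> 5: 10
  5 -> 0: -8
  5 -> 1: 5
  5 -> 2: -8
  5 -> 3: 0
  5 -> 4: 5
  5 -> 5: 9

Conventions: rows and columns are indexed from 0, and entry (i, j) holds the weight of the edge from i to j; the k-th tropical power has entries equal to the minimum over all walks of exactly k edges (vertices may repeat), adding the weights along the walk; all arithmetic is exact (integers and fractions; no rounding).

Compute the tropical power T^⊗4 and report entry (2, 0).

T^⊗2:
  [-15, -13, -11, -3, -9, -12]
  [-11, -15, -11, -3, -11, 1]
  [-12, -17, -10, -2, -13, 6]
  [-12, 0, -4, 3, -8, -7]
  [-14, -14, -2, 1, -10, 4]
  [-16, -17, -4, -1, -13, 2]
T^⊗3:
  [-20, -24, -20, -12, -20, -16]
  [-21, -20, -17, -9, -16, -18]
  [-23, -21, -19, -11, -17, -20]
  [-16, -21, -15, -7, -17, -3]
  [-20, -23, -16, -8, -19, -17]
  [-23, -25, -19, -11, -21, -20]
T^⊗4:
  [-30, -29, -26, -18, -25, -27]
  [-26, -30, -26, -18, -26, -23]
  [-28, -32, -28, -20, -28, -24]
  [-27, -25, -23, -15, -21, -24]
  [-29, -29, -25, -17, -25, -26]
  [-31, -32, -28, -20, -28, -28]
Key observation: the optimum is the walk 2->0->1->5->0, with weight (-8) + (-9) + (-3) + (-8) = -28.
Optimal value attained by: walk 2->0->1->5->0.
Answer: (T^⊗4)[2][0] = -28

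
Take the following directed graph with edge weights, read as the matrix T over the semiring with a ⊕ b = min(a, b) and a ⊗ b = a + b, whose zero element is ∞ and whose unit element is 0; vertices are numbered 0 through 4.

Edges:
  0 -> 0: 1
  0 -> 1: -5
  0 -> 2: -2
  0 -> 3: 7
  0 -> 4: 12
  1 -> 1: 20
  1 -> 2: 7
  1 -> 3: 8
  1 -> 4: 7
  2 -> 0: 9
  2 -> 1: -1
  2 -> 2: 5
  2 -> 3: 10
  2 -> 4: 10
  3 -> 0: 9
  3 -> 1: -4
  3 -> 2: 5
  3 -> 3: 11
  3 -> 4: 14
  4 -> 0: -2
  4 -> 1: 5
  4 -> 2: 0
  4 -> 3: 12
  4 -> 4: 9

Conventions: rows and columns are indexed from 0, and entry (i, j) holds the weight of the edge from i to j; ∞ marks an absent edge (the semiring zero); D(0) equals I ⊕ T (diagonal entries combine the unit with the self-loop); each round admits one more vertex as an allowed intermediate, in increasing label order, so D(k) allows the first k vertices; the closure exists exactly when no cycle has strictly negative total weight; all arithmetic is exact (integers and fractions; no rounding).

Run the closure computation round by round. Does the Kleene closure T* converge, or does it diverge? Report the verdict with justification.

D(0):
  [0, -5, -2, 7, 12]
  [∞, 0, 7, 8, 7]
  [9, -1, 0, 10, 10]
  [9, -4, 5, 0, 14]
  [-2, 5, 0, 12, 0]
D(1):
  [0, -5, -2, 7, 12]
  [∞, 0, 7, 8, 7]
  [9, -1, 0, 10, 10]
  [9, -4, 5, 0, 14]
  [-2, -7, -4, 5, 0]
D(2):
  [0, -5, -2, 3, 2]
  [∞, 0, 7, 8, 7]
  [9, -1, 0, 7, 6]
  [9, -4, 3, 0, 3]
  [-2, -7, -4, 1, 0]
D(3):
  [0, -5, -2, 3, 2]
  [16, 0, 7, 8, 7]
  [9, -1, 0, 7, 6]
  [9, -4, 3, 0, 3]
  [-2, -7, -4, 1, 0]
D(4):
  [0, -5, -2, 3, 2]
  [16, 0, 7, 8, 7]
  [9, -1, 0, 7, 6]
  [9, -4, 3, 0, 3]
  [-2, -7, -4, 1, 0]
D(5):
  [0, -5, -2, 3, 2]
  [5, 0, 3, 8, 7]
  [4, -1, 0, 7, 6]
  [1, -4, -1, 0, 3]
  [-2, -7, -4, 1, 0]
Key observation: every diagonal entry stays at the unit through all rounds, so no improving cycle exists.
Answer: CONVERGES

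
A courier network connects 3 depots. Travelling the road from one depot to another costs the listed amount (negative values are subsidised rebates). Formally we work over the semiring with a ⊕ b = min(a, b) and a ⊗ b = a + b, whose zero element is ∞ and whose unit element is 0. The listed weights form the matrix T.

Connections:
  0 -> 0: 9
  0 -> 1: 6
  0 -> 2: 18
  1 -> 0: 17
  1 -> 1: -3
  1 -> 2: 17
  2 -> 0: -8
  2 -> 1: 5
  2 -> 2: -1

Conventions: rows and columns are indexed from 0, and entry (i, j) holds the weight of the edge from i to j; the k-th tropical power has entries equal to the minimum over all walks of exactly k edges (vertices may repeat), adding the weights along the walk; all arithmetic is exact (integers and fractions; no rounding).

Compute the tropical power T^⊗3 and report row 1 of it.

T^⊗2:
  [10, 3, 17]
  [9, -6, 14]
  [-9, -2, -2]
T^⊗3:
  [9, 0, 16]
  [6, -9, 11]
  [-10, -5, -3]
Answer: row 1 of T^⊗3 = [6, -9, 11]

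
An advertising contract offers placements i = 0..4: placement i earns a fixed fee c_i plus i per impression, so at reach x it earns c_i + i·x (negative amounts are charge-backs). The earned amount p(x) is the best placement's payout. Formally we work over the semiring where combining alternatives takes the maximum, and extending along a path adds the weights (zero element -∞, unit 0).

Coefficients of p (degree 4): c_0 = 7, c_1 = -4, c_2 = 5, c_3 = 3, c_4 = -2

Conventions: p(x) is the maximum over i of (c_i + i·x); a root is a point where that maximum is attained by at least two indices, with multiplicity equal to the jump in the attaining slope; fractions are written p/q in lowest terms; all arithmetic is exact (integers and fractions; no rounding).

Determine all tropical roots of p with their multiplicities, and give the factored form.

hull edge (i=0, c=7) to (i=2, c=5): slope -1, span 2
hull edge (i=2, c=5) to (i=3, c=3): slope -2, span 1
hull edge (i=3, c=3) to (i=4, c=-2): slope -5, span 1
Factored form: p(x) = -2 ⊗ (x ⊕ 1) ⊗ (x ⊕ 1) ⊗ (x ⊕ 2) ⊗ (x ⊕ 5)
Answer: roots = 1 (mult 2), 2 (mult 1), 5 (mult 1)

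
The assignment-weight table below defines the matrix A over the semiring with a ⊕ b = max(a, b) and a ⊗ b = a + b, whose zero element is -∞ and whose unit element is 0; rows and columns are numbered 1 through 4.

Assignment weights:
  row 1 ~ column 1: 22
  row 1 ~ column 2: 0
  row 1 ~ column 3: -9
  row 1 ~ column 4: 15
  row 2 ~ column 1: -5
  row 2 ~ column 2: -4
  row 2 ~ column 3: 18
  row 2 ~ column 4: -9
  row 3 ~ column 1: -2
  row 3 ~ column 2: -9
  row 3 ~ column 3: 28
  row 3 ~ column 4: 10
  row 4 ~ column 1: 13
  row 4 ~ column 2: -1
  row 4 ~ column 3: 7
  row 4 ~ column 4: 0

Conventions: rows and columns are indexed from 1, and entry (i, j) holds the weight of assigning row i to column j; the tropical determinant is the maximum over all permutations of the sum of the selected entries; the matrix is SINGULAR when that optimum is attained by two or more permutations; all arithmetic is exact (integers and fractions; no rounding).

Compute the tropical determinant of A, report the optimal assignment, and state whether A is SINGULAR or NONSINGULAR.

σ = (1, 2, 3, 4): 22 + (-4) + 28 + 0 = 46
σ = (1, 2, 4, 3): 22 + (-4) + 10 + 7 = 35
σ = (1, 3, 2, 4): 22 + 18 + (-9) + 0 = 31
σ = (1, 3, 4, 2): 22 + 18 + 10 + (-1) = 49
σ = (1, 4, 2, 3): 22 + (-9) + (-9) + 7 = 11
σ = (1, 4, 3, 2): 22 + (-9) + 28 + (-1) = 40
σ = (2, 1, 3, 4): 0 + (-5) + 28 + 0 = 23
σ = (2, 1, 4, 3): 0 + (-5) + 10 + 7 = 12
σ = (2, 3, 1, 4): 0 + 18 + (-2) + 0 = 16
σ = (2, 3, 4, 1): 0 + 18 + 10 + 13 = 41
σ = (2, 4, 1, 3): 0 + (-9) + (-2) + 7 = -4
σ = (2, 4, 3, 1): 0 + (-9) + 28 + 13 = 32
σ = (3, 1, 2, 4): (-9) + (-5) + (-9) + 0 = -23
σ = (3, 1, 4, 2): (-9) + (-5) + 10 + (-1) = -5
σ = (3, 2, 1, 4): (-9) + (-4) + (-2) + 0 = -15
σ = (3, 2, 4, 1): (-9) + (-4) + 10 + 13 = 10
σ = (3, 4, 1, 2): (-9) + (-9) + (-2) + (-1) = -21
σ = (3, 4, 2, 1): (-9) + (-9) + (-9) + 13 = -14
σ = (4, 1, 2, 3): 15 + (-5) + (-9) + 7 = 8
σ = (4, 1, 3, 2): 15 + (-5) + 28 + (-1) = 37
σ = (4, 2, 1, 3): 15 + (-4) + (-2) + 7 = 16
σ = (4, 2, 3, 1): 15 + (-4) + 28 + 13 = 52
σ = (4, 3, 1, 2): 15 + 18 + (-2) + (-1) = 30
σ = (4, 3, 2, 1): 15 + 18 + (-9) + 13 = 37
Optimal value attained by: σ = (4, 2, 3, 1).
Answer: det⊕(A) = 52; verdict: NONSINGULAR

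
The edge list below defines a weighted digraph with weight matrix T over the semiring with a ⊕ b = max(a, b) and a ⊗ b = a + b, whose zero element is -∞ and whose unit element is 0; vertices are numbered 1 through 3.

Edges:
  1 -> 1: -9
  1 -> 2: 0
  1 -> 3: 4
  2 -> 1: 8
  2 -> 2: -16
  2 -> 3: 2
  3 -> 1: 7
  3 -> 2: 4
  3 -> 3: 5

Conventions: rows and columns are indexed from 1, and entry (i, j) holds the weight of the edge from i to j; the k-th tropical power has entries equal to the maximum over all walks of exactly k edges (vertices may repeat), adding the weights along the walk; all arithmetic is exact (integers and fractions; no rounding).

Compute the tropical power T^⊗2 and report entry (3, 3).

T^⊗2:
  [11, 8, 9]
  [9, 8, 12]
  [12, 9, 11]
Key observation: the optimum is the walk 3->1->3, with weight 7 + 4 = 11.
Optimal value attained by: walk 3->1->3.
Answer: (T^⊗2)[3][3] = 11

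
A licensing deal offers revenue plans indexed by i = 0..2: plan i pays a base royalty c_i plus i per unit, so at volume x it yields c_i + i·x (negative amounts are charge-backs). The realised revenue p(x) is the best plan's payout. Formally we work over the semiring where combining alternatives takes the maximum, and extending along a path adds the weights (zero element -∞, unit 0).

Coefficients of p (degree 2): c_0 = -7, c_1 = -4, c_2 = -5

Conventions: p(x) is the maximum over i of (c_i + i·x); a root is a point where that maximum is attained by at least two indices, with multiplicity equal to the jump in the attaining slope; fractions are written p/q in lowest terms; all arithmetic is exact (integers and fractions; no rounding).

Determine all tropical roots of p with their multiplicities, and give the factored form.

hull edge (i=0, c=-7) to (i=1, c=-4): slope 3, span 1
hull edge (i=1, c=-4) to (i=2, c=-5): slope -1, span 1
Factored form: p(x) = -5 ⊗ (x ⊕ (-3)) ⊗ (x ⊕ 1)
Answer: roots = -3 (mult 1), 1 (mult 1)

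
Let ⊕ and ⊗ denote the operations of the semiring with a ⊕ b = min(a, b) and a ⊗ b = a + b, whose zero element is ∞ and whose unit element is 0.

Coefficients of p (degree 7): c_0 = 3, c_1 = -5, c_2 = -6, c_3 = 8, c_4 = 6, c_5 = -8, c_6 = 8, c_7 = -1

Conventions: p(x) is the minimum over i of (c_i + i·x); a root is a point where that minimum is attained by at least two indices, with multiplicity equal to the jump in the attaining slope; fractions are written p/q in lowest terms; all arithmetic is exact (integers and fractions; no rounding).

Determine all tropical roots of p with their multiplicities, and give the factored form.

hull edge (i=0, c=3) to (i=1, c=-5): slope -8, span 1
hull edge (i=1, c=-5) to (i=2, c=-6): slope -1, span 1
hull edge (i=2, c=-6) to (i=5, c=-8): slope -2/3, span 3
hull edge (i=5, c=-8) to (i=7, c=-1): slope 7/2, span 2
Factored form: p(x) = -1 ⊗ (x ⊕ (-7/2)) ⊗ (x ⊕ (-7/2)) ⊗ (x ⊕ 2/3) ⊗ (x ⊕ 2/3) ⊗ (x ⊕ 2/3) ⊗ (x ⊕ 1) ⊗ (x ⊕ 8)
Answer: roots = -7/2 (mult 2), 2/3 (mult 3), 1 (mult 1), 8 (mult 1)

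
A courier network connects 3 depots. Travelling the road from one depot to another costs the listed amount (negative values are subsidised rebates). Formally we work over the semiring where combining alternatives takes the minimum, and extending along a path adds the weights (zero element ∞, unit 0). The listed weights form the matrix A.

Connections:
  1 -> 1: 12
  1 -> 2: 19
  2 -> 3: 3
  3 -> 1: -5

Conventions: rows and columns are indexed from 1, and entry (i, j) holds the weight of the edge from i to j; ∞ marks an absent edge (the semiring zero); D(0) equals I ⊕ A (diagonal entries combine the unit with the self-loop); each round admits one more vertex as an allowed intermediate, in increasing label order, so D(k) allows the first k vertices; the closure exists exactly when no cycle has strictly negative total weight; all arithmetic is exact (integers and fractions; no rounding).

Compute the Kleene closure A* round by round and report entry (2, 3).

D(0):
  [0, 19, ∞]
  [∞, 0, 3]
  [-5, ∞, 0]
D(1):
  [0, 19, ∞]
  [∞, 0, 3]
  [-5, 14, 0]
D(2):
  [0, 19, 22]
  [∞, 0, 3]
  [-5, 14, 0]
D(3):
  [0, 19, 22]
  [-2, 0, 3]
  [-5, 14, 0]
Answer: A*[2][3] = 3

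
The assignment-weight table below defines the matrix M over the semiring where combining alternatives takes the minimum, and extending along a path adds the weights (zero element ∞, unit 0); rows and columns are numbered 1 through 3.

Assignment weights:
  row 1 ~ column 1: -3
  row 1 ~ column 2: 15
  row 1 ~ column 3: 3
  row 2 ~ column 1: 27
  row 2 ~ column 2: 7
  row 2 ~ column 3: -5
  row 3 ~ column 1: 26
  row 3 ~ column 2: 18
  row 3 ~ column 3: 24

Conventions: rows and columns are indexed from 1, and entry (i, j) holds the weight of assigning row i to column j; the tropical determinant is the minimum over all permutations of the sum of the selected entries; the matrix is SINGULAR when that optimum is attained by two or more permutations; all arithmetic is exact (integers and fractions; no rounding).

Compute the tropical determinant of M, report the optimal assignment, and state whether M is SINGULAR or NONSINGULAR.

σ = (1, 2, 3): (-3) + 7 + 24 = 28
σ = (1, 3, 2): (-3) + (-5) + 18 = 10
σ = (2, 1, 3): 15 + 27 + 24 = 66
σ = (2, 3, 1): 15 + (-5) + 26 = 36
σ = (3, 1, 2): 3 + 27 + 18 = 48
σ = (3, 2, 1): 3 + 7 + 26 = 36
Optimal value attained by: σ = (1, 3, 2).
Answer: det⊕(M) = 10; verdict: NONSINGULAR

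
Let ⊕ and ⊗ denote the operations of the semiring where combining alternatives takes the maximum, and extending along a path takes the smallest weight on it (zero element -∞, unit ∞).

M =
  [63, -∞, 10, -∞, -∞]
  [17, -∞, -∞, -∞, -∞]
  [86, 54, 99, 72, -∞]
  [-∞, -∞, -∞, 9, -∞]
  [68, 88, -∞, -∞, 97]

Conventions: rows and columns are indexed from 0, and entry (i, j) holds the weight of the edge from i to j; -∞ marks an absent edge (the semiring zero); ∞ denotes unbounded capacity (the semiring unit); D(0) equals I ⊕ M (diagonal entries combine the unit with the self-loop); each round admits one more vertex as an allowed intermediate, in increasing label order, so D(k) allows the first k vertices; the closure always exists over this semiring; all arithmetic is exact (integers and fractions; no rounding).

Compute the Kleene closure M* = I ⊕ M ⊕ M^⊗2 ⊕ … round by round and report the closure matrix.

D(0):
  [∞, -∞, 10, -∞, -∞]
  [17, ∞, -∞, -∞, -∞]
  [86, 54, ∞, 72, -∞]
  [-∞, -∞, -∞, ∞, -∞]
  [68, 88, -∞, -∞, ∞]
D(1):
  [∞, -∞, 10, -∞, -∞]
  [17, ∞, 10, -∞, -∞]
  [86, 54, ∞, 72, -∞]
  [-∞, -∞, -∞, ∞, -∞]
  [68, 88, 10, -∞, ∞]
D(2):
  [∞, -∞, 10, -∞, -∞]
  [17, ∞, 10, -∞, -∞]
  [86, 54, ∞, 72, -∞]
  [-∞, -∞, -∞, ∞, -∞]
  [68, 88, 10, -∞, ∞]
D(3):
  [∞, 10, 10, 10, -∞]
  [17, ∞, 10, 10, -∞]
  [86, 54, ∞, 72, -∞]
  [-∞, -∞, -∞, ∞, -∞]
  [68, 88, 10, 10, ∞]
D(4):
  [∞, 10, 10, 10, -∞]
  [17, ∞, 10, 10, -∞]
  [86, 54, ∞, 72, -∞]
  [-∞, -∞, -∞, ∞, -∞]
  [68, 88, 10, 10, ∞]
D(5):
  [∞, 10, 10, 10, -∞]
  [17, ∞, 10, 10, -∞]
  [86, 54, ∞, 72, -∞]
  [-∞, -∞, -∞, ∞, -∞]
  [68, 88, 10, 10, ∞]
Answer: M* = [[∞, 10, 10, 10, -∞], [17, ∞, 10, 10, -∞], [86, 54, ∞, 72, -∞], [-∞, -∞, -∞, ∞, -∞], [68, 88, 10, 10, ∞]]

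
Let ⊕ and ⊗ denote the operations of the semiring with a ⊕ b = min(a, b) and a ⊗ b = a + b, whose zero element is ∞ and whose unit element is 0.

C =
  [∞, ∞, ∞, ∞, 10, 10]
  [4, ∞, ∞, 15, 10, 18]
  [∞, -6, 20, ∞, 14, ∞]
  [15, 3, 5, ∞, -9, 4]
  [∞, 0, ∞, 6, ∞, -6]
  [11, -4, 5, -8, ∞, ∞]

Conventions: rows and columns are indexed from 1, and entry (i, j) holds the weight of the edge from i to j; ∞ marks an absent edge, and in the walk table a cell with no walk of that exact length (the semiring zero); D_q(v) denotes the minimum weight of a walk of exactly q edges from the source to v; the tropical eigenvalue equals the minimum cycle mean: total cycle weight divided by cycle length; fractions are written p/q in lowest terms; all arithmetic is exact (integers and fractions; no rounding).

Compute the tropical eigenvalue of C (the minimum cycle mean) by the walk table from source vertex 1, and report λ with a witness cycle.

q=0: [0, ∞, ∞, ∞, ∞, ∞]
q=1: [∞, ∞, ∞, ∞, 10, 10]
q=2: [21, 6, 15, 2, ∞, 4]
q=3: [10, 0, 7, -4, -7, 6]
q=4: [4, -7, 1, -2, -13, -13]
q=5: [-3, -17, -8, -21, -11, -19]
q=6: [-13, -23, -16, -27, -30, -17]
Optimal cycle mean attained by: cycle 4->5->6->4, total (-9) + (-6) + (-8), length 3.
Answer: λ = -23/3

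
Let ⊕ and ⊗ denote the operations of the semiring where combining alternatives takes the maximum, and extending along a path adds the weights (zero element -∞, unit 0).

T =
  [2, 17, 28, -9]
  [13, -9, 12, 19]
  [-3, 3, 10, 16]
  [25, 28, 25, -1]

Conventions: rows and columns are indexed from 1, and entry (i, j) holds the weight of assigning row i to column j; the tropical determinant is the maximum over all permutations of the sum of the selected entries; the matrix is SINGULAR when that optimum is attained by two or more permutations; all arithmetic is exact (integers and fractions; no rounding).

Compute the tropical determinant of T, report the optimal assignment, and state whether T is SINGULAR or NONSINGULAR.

σ = (1, 2, 3, 4): 2 + (-9) + 10 + (-1) = 2
σ = (1, 2, 4, 3): 2 + (-9) + 16 + 25 = 34
σ = (1, 3, 2, 4): 2 + 12 + 3 + (-1) = 16
σ = (1, 3, 4, 2): 2 + 12 + 16 + 28 = 58
σ = (1, 4, 2, 3): 2 + 19 + 3 + 25 = 49
σ = (1, 4, 3, 2): 2 + 19 + 10 + 28 = 59
σ = (2, 1, 3, 4): 17 + 13 + 10 + (-1) = 39
σ = (2, 1, 4, 3): 17 + 13 + 16 + 25 = 71
σ = (2, 3, 1, 4): 17 + 12 + (-3) + (-1) = 25
σ = (2, 3, 4, 1): 17 + 12 + 16 + 25 = 70
σ = (2, 4, 1, 3): 17 + 19 + (-3) + 25 = 58
σ = (2, 4, 3, 1): 17 + 19 + 10 + 25 = 71
σ = (3, 1, 2, 4): 28 + 13 + 3 + (-1) = 43
σ = (3, 1, 4, 2): 28 + 13 + 16 + 28 = 85
σ = (3, 2, 1, 4): 28 + (-9) + (-3) + (-1) = 15
σ = (3, 2, 4, 1): 28 + (-9) + 16 + 25 = 60
σ = (3, 4, 1, 2): 28 + 19 + (-3) + 28 = 72
σ = (3, 4, 2, 1): 28 + 19 + 3 + 25 = 75
σ = (4, 1, 2, 3): (-9) + 13 + 3 + 25 = 32
σ = (4, 1, 3, 2): (-9) + 13 + 10 + 28 = 42
σ = (4, 2, 1, 3): (-9) + (-9) + (-3) + 25 = 4
σ = (4, 2, 3, 1): (-9) + (-9) + 10 + 25 = 17
σ = (4, 3, 1, 2): (-9) + 12 + (-3) + 28 = 28
σ = (4, 3, 2, 1): (-9) + 12 + 3 + 25 = 31
Optimal value attained by: σ = (3, 1, 4, 2).
Answer: det⊕(T) = 85; verdict: NONSINGULAR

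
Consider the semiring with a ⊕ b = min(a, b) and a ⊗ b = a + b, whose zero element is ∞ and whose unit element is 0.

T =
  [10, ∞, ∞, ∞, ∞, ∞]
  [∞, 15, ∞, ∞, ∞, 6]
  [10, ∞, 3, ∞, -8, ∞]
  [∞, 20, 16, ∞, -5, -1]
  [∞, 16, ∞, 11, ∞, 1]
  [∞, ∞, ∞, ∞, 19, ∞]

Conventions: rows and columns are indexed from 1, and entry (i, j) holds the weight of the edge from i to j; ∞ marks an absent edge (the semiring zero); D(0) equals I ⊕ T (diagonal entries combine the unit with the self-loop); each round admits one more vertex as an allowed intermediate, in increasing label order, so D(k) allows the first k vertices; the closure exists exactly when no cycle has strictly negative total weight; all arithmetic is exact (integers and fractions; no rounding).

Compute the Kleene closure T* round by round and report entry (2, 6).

D(0):
  [0, ∞, ∞, ∞, ∞, ∞]
  [∞, 0, ∞, ∞, ∞, 6]
  [10, ∞, 0, ∞, -8, ∞]
  [∞, 20, 16, 0, -5, -1]
  [∞, 16, ∞, 11, 0, 1]
  [∞, ∞, ∞, ∞, 19, 0]
D(1):
  [0, ∞, ∞, ∞, ∞, ∞]
  [∞, 0, ∞, ∞, ∞, 6]
  [10, ∞, 0, ∞, -8, ∞]
  [∞, 20, 16, 0, -5, -1]
  [∞, 16, ∞, 11, 0, 1]
  [∞, ∞, ∞, ∞, 19, 0]
D(2):
  [0, ∞, ∞, ∞, ∞, ∞]
  [∞, 0, ∞, ∞, ∞, 6]
  [10, ∞, 0, ∞, -8, ∞]
  [∞, 20, 16, 0, -5, -1]
  [∞, 16, ∞, 11, 0, 1]
  [∞, ∞, ∞, ∞, 19, 0]
D(3):
  [0, ∞, ∞, ∞, ∞, ∞]
  [∞, 0, ∞, ∞, ∞, 6]
  [10, ∞, 0, ∞, -8, ∞]
  [26, 20, 16, 0, -5, -1]
  [∞, 16, ∞, 11, 0, 1]
  [∞, ∞, ∞, ∞, 19, 0]
D(4):
  [0, ∞, ∞, ∞, ∞, ∞]
  [∞, 0, ∞, ∞, ∞, 6]
  [10, ∞, 0, ∞, -8, ∞]
  [26, 20, 16, 0, -5, -1]
  [37, 16, 27, 11, 0, 1]
  [∞, ∞, ∞, ∞, 19, 0]
D(5):
  [0, ∞, ∞, ∞, ∞, ∞]
  [∞, 0, ∞, ∞, ∞, 6]
  [10, 8, 0, 3, -8, -7]
  [26, 11, 16, 0, -5, -4]
  [37, 16, 27, 11, 0, 1]
  [56, 35, 46, 30, 19, 0]
D(6):
  [0, ∞, ∞, ∞, ∞, ∞]
  [62, 0, 52, 36, 25, 6]
  [10, 8, 0, 3, -8, -7]
  [26, 11, 16, 0, -5, -4]
  [37, 16, 27, 11, 0, 1]
  [56, 35, 46, 30, 19, 0]
Answer: T*[2][6] = 6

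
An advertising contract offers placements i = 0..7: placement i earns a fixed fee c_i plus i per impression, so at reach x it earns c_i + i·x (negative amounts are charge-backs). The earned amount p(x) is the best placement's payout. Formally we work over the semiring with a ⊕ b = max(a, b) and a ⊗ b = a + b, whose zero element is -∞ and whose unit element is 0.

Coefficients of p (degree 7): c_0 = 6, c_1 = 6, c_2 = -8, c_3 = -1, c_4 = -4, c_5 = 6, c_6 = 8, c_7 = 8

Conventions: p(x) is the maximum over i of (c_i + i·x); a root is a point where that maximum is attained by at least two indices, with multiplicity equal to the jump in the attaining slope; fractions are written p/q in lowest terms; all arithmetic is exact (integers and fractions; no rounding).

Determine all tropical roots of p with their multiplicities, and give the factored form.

hull edge (i=0, c=6) to (i=6, c=8): slope 1/3, span 6
hull edge (i=6, c=8) to (i=7, c=8): slope 0, span 1
Factored form: p(x) = 8 ⊗ (x ⊕ (-1/3)) ⊗ (x ⊕ (-1/3)) ⊗ (x ⊕ (-1/3)) ⊗ (x ⊕ (-1/3)) ⊗ (x ⊕ (-1/3)) ⊗ (x ⊕ (-1/3)) ⊗ (x ⊕ 0)
Answer: roots = -1/3 (mult 6), 0 (mult 1)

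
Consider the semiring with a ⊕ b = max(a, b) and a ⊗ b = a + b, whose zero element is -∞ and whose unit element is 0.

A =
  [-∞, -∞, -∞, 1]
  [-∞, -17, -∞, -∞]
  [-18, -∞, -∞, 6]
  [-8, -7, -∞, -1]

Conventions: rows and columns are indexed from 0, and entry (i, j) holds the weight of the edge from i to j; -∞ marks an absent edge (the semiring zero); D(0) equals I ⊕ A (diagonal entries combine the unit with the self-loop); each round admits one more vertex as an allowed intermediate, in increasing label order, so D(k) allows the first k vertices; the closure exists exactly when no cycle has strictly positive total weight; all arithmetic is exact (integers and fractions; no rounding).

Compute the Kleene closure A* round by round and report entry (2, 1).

D(0):
  [0, -∞, -∞, 1]
  [-∞, 0, -∞, -∞]
  [-18, -∞, 0, 6]
  [-8, -7, -∞, 0]
D(1):
  [0, -∞, -∞, 1]
  [-∞, 0, -∞, -∞]
  [-18, -∞, 0, 6]
  [-8, -7, -∞, 0]
D(2):
  [0, -∞, -∞, 1]
  [-∞, 0, -∞, -∞]
  [-18, -∞, 0, 6]
  [-8, -7, -∞, 0]
D(3):
  [0, -∞, -∞, 1]
  [-∞, 0, -∞, -∞]
  [-18, -∞, 0, 6]
  [-8, -7, -∞, 0]
D(4):
  [0, -6, -∞, 1]
  [-∞, 0, -∞, -∞]
  [-2, -1, 0, 6]
  [-8, -7, -∞, 0]
Answer: A*[2][1] = -1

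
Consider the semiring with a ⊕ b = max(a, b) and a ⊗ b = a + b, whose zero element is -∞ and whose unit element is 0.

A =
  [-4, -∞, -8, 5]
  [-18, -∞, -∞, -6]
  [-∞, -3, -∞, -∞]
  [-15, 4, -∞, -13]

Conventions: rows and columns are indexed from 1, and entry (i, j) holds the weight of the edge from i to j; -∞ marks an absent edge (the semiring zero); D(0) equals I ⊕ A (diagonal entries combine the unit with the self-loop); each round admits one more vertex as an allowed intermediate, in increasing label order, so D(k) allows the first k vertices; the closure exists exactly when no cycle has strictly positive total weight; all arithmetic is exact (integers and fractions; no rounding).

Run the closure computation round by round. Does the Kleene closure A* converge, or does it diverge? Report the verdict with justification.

D(0):
  [0, -∞, -8, 5]
  [-18, 0, -∞, -6]
  [-∞, -3, 0, -∞]
  [-15, 4, -∞, 0]
D(1):
  [0, -∞, -8, 5]
  [-18, 0, -26, -6]
  [-∞, -3, 0, -∞]
  [-15, 4, -23, 0]
D(2):
  [0, -∞, -8, 5]
  [-18, 0, -26, -6]
  [-21, -3, 0, -9]
  [-14, 4, -22, 0]
D(3):
  [0, -11, -8, 5]
  [-18, 0, -26, -6]
  [-21, -3, 0, -9]
  [-14, 4, -22, 0]
D(4):
  [0, 9, -8, 5]
  [-18, 0, -26, -6]
  [-21, -3, 0, -9]
  [-14, 4, -22, 0]
Key observation: every diagonal entry stays at the unit through all rounds, so no improving cycle exists.
Answer: CONVERGES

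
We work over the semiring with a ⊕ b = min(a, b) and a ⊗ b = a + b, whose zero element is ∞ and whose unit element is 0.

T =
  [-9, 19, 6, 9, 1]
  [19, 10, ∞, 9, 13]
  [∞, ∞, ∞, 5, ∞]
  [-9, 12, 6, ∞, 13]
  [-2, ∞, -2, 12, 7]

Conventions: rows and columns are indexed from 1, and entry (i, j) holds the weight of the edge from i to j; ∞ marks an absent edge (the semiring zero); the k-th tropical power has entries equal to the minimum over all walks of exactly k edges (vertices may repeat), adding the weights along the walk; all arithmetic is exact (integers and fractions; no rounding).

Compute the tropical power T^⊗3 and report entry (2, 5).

T^⊗2:
  [-18, 10, -3, 0, -8]
  [0, 20, 11, 19, 20]
  [-4, 17, 11, ∞, 18]
  [-18, 10, -3, 0, -8]
  [-11, 17, 4, 3, -1]
T^⊗3:
  [-27, 1, -12, -9, -17]
  [-9, 19, 6, 9, 1]
  [-13, 15, 2, 5, -3]
  [-27, 1, -12, -9, -17]
  [-20, 8, -5, -2, -10]
Key observation: the optimum is the walk 2->4->1->5, with weight 9 + (-9) + 1 = 1.
Optimal value attained by: walk 2->4->1->5.
Answer: (T^⊗3)[2][5] = 1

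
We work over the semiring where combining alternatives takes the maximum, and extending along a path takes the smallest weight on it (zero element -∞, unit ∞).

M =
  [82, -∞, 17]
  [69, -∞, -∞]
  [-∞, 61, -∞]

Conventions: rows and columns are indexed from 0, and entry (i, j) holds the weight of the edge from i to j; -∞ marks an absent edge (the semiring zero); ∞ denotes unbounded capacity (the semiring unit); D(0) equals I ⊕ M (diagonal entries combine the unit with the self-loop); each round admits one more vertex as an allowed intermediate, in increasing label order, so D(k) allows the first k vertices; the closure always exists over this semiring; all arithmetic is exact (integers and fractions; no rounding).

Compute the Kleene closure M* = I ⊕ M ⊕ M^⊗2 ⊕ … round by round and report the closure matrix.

D(0):
  [∞, -∞, 17]
  [69, ∞, -∞]
  [-∞, 61, ∞]
D(1):
  [∞, -∞, 17]
  [69, ∞, 17]
  [-∞, 61, ∞]
D(2):
  [∞, -∞, 17]
  [69, ∞, 17]
  [61, 61, ∞]
D(3):
  [∞, 17, 17]
  [69, ∞, 17]
  [61, 61, ∞]
Answer: M* = [[∞, 17, 17], [69, ∞, 17], [61, 61, ∞]]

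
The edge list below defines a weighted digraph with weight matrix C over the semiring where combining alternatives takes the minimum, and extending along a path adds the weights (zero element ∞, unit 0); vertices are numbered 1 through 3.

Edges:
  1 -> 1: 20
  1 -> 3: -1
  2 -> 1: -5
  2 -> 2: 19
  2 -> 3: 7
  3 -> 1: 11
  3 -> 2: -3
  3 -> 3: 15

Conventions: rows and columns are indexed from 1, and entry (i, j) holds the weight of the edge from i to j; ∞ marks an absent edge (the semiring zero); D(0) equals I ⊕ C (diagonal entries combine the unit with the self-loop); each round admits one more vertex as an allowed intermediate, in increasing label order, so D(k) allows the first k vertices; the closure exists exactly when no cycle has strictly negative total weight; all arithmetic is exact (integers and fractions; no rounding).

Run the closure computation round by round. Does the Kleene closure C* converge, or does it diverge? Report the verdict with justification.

D(0):
  [0, ∞, -1]
  [-5, 0, 7]
  [11, -3, 0]
D(1):
  [0, ∞, -1]
  [-5, 0, -6]
  [11, -3, 0]
Detection: at round 2, diagonal entry (3, 3) turns strictly negative.
Key observation: the cycle 3->2->1->3 has total weight (-3) + (-5) + (-1), which is strictly negative.
Answer: DIVERGES — negative cycle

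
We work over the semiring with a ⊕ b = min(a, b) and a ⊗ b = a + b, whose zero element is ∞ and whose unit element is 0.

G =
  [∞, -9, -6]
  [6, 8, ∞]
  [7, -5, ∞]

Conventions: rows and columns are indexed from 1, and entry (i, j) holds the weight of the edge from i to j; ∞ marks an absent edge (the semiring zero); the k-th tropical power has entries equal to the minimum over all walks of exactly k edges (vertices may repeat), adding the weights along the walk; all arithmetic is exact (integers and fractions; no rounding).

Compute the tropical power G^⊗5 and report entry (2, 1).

G^⊗2:
  [-3, -11, ∞]
  [14, -3, 0]
  [1, -2, 1]
G^⊗3:
  [-5, -12, -9]
  [3, -5, 8]
  [4, -8, -5]
G^⊗4:
  [-6, -14, -11]
  [1, -6, -3]
  [-2, -10, -2]
G^⊗5:
  [-8, -16, -12]
  [0, -8, -5]
  [-4, -11, -8]
Key observation: the optimum is the walk 2->1->2->1->2->1, with weight 6 + (-9) + 6 + (-9) + 6 = 0.
Optimal value attained by: walk 2->1->2->1->2->1.
Answer: (G^⊗5)[2][1] = 0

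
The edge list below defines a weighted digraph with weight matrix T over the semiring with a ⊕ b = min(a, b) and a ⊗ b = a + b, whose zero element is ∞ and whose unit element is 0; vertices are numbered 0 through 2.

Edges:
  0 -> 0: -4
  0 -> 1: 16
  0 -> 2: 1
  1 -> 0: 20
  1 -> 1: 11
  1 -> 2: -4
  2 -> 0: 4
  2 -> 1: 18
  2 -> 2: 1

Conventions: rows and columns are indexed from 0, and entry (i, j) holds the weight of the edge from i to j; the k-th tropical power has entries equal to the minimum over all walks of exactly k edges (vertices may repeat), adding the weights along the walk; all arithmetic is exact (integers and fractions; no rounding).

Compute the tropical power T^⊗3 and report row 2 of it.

T^⊗2:
  [-8, 12, -3]
  [0, 14, -3]
  [0, 19, 2]
T^⊗3:
  [-12, 8, -7]
  [-4, 15, -2]
  [-4, 16, 1]
Answer: row 2 of T^⊗3 = [-4, 16, 1]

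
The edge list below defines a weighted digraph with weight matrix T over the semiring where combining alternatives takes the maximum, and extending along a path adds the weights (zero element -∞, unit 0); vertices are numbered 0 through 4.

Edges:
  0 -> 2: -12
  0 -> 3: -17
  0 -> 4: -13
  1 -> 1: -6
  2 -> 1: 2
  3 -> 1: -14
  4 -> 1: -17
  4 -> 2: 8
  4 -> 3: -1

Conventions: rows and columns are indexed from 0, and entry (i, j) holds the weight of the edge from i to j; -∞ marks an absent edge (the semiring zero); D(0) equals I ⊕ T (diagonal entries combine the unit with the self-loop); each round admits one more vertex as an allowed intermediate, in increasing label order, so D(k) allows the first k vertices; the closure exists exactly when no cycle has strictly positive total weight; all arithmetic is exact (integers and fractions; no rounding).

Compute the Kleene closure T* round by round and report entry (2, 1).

D(0):
  [0, -∞, -12, -17, -13]
  [-∞, 0, -∞, -∞, -∞]
  [-∞, 2, 0, -∞, -∞]
  [-∞, -14, -∞, 0, -∞]
  [-∞, -17, 8, -1, 0]
D(1):
  [0, -∞, -12, -17, -13]
  [-∞, 0, -∞, -∞, -∞]
  [-∞, 2, 0, -∞, -∞]
  [-∞, -14, -∞, 0, -∞]
  [-∞, -17, 8, -1, 0]
D(2):
  [0, -∞, -12, -17, -13]
  [-∞, 0, -∞, -∞, -∞]
  [-∞, 2, 0, -∞, -∞]
  [-∞, -14, -∞, 0, -∞]
  [-∞, -17, 8, -1, 0]
D(3):
  [0, -10, -12, -17, -13]
  [-∞, 0, -∞, -∞, -∞]
  [-∞, 2, 0, -∞, -∞]
  [-∞, -14, -∞, 0, -∞]
  [-∞, 10, 8, -1, 0]
D(4):
  [0, -10, -12, -17, -13]
  [-∞, 0, -∞, -∞, -∞]
  [-∞, 2, 0, -∞, -∞]
  [-∞, -14, -∞, 0, -∞]
  [-∞, 10, 8, -1, 0]
D(5):
  [0, -3, -5, -14, -13]
  [-∞, 0, -∞, -∞, -∞]
  [-∞, 2, 0, -∞, -∞]
  [-∞, -14, -∞, 0, -∞]
  [-∞, 10, 8, -1, 0]
Answer: T*[2][1] = 2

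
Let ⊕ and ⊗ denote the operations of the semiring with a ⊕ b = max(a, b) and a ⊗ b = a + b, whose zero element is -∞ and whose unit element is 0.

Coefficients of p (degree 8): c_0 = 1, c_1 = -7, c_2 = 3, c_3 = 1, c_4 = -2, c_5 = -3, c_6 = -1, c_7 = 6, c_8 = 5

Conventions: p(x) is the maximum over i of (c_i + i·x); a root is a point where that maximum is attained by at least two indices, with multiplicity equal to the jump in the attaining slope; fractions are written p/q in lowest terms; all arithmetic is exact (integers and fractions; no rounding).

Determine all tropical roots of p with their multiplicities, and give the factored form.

hull edge (i=0, c=1) to (i=2, c=3): slope 1, span 2
hull edge (i=2, c=3) to (i=7, c=6): slope 3/5, span 5
hull edge (i=7, c=6) to (i=8, c=5): slope -1, span 1
Factored form: p(x) = 5 ⊗ (x ⊕ (-1)) ⊗ (x ⊕ (-1)) ⊗ (x ⊕ (-3/5)) ⊗ (x ⊕ (-3/5)) ⊗ (x ⊕ (-3/5)) ⊗ (x ⊕ (-3/5)) ⊗ (x ⊕ (-3/5)) ⊗ (x ⊕ 1)
Answer: roots = -1 (mult 2), -3/5 (mult 5), 1 (mult 1)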